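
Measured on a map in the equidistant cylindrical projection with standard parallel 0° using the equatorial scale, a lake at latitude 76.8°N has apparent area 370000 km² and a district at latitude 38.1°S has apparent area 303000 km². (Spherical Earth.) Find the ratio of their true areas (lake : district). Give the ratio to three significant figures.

Plate carrée has h = 1 and k = sec φ, giving areal scale sec φ; true area = (apparent area) · cos φ.
True area of lake: 370000 × cos(76.8°) = 370000 × 0.2284 = 84490 km².
True area of district: 303000 × cos(38.1°) = 303000 × 0.7869 = 238400 km².
Ratio = 84490 / 238400 ≈ 0.354.

0.354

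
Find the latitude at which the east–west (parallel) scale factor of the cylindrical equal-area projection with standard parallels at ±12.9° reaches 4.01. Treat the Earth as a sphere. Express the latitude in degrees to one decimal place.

A cylindrical equal-area projection with standard parallel φ₀ has meridian scale h = cos φ / cos φ₀ and parallel scale k = cos φ₀ / cos φ (so areas are preserved, h·k = 1).
k = cos φ₀ / cos φ = 4.01  ⇒  cos φ = cos 12.9° / 4.01 = 0.2431.
φ = arccos(0.2431) ≈ 75.9°.

75.9°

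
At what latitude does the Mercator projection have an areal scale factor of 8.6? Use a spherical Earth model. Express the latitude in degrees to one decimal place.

70.1°

Mercator areal scale is sec²φ.
sec²φ = 8.6  ⇒  cos²φ = 0.1163  ⇒  cos φ = 0.3410.
φ = arccos(0.3410) ≈ 70.1°.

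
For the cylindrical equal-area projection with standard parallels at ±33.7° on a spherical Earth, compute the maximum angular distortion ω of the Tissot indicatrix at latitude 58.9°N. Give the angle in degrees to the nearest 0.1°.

52.7°

For cylindrical equal-area with standard parallel φ₀, h = cos φ / cos φ₀ and k = cos φ₀ / cos φ, so h·k = 1.
At 58.9°: h = 0.6209, k = 1.611; principal scales a = 1.611, b = 0.6209.
sin(ω/2) = (a − b)/(a + b) = 0.9898/2.232 = 0.4435, so ω = 2 arcsin(0.4435) ≈ 52.7°.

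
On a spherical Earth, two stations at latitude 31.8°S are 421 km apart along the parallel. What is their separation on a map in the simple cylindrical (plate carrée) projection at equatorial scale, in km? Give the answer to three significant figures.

Plate carrée maps x = Rλ, y = Rφ. The meridian scale is h = 1 and the parallel scale is k = 1/cos φ = sec φ.
Along the parallel, k = sec 31.8° = 1/0.8499 = 1.177.
Map distance = 421 × 1.177 ≈ 495 km.

495 km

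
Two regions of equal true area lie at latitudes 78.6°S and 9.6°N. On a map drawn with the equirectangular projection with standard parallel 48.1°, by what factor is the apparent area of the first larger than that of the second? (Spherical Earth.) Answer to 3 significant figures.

4.99

The equidistant cylindrical projection with φ₀ = 48.1° has h = 1 (meridians true) and k = cos φ₀ / cos φ along parallels.
Areal scale at 78.6°: h·k = 1.000 × 3.379 = 3.379.
Areal scale at 9.6°: h·k = 1.000 × 0.6773 = 0.6773.
Ratio = 3.379/0.6773 ≈ 4.99.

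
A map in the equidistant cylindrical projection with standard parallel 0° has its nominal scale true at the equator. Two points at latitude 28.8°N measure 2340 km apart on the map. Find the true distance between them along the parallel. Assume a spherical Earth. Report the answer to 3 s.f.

2050 km

For the equirectangular projection with φ₀ = 0 (plate carrée), h = 1 along meridians and k = sec φ along parallels.
Along the parallel at 28.8°, map distances are exaggerated by k = sec 28.8° = 1.141.
True distance = 2340 / 1.141 = 2340 × cos 28.8° ≈ 2050 km.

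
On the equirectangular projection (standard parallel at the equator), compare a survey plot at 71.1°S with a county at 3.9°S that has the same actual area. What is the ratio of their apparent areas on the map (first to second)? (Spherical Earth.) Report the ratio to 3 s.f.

3.08

Plate carrée maps x = Rλ, y = Rφ. The meridian scale is h = 1 and the parallel scale is k = 1/cos φ = sec φ.
Areal scale at 71.1°: h·k = 1.000 × 3.087 = 3.087.
Areal scale at 3.9°: h·k = 1.000 × 1.002 = 1.002.
Ratio = 3.087/1.002 ≈ 3.08.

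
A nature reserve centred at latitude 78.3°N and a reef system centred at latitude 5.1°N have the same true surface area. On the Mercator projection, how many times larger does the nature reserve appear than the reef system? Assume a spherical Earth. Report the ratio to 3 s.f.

On Mercator, area is exaggerated by sec²φ = 1/cos²φ.
At 78.3°: sec²(78.3°) = 1/0.2028² = 24.32.
At 5.1°: sec²(5.1°) = 1/0.9960² = 1.008.
Ratio = 24.32/1.008 = cos²(5.1°)/cos²(78.3°) ≈ 24.1.

24.1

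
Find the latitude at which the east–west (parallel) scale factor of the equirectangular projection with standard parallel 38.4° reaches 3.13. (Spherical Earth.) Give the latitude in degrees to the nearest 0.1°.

75.5°

The equidistant cylindrical projection with φ₀ = 38.4° has h = 1 (meridians true) and k = cos φ₀ / cos φ along parallels.
k = cos φ₀ / cos φ = 3.13  ⇒  cos φ = cos 38.4° / 3.13 = 0.2504.
φ = arccos(0.2504) ≈ 75.5°.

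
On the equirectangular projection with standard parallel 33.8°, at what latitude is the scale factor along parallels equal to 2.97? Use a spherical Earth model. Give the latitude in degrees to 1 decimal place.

73.8°

With standard parallel φ₀ = 33.8°, the equirectangular projection gives x = Rλ cos φ₀, y = Rφ, so h = 1 and k = cos 33.8° / cos φ.
k = cos φ₀ / cos φ = 2.97  ⇒  cos φ = cos 33.8° / 2.97 = 0.2798.
φ = arccos(0.2798) ≈ 73.8°.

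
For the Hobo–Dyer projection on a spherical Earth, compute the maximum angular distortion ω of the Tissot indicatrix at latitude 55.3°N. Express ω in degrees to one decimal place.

37.4°

Hobo–Dyer is a cylindrical equal-area projection with standard parallels at ±37.5°. A cylindrical equal-area projection with standard parallel φ₀ has meridian scale h = cos φ / cos φ₀ and parallel scale k = cos φ₀ / cos φ (so areas are preserved, h·k = 1).
At 55.3°: h = 0.7176, k = 1.394; principal scales a = 1.394, b = 0.7176.
sin(ω/2) = (a − b)/(a + b) = 0.6760/2.111 = 0.3202, so ω = 2 arcsin(0.3202) ≈ 37.4°.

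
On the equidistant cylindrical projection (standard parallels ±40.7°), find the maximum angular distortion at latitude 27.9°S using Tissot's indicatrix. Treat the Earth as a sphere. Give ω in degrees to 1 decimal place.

In the equirectangular projection with standard parallel φ₀ = 40.7° (x = Rλ cos φ₀, y = Rφ), meridians are true-scale (h = 1) and the parallel scale is k = cos φ₀ / cos φ.
At 27.9°: h = 1.000, k = 0.8578; principal scales a = 1.000, b = 0.8578.
sin(ω/2) = (a − b)/(a + b) = 0.1422/1.858 = 0.07652, so ω = 2 arcsin(0.07652) ≈ 8.8°.

8.8°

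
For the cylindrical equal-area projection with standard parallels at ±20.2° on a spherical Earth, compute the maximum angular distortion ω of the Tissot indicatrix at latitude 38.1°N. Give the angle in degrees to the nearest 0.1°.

20.1°

Cylindrical equal-area (φ₀ = 20.2°): h = cos φ / cos 20.2° along meridians, k = cos 20.2° / cos φ along parallels; h·k = 1.
At 38.1°: h = 0.8385, k = 1.193; principal scales a = 1.193, b = 0.8385.
sin(ω/2) = (a − b)/(a + b) = 0.3541/2.031 = 0.1743, so ω = 2 arcsin(0.1743) ≈ 20.1°.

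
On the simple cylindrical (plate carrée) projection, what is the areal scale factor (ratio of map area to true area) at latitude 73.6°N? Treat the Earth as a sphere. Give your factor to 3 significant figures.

For the equirectangular projection with φ₀ = 0 (plate carrée), h = 1 along meridians and k = sec φ along parallels.
Areal scale = h·k = 1 × sec φ; at 73.6°, h = 1.000, k = 3.542, so h·k = 3.542.

3.54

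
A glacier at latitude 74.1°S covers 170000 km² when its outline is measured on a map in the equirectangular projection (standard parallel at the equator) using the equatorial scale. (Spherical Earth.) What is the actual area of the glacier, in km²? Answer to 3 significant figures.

46600 km²

In the plate carrée (x = Rλ, y = Rφ), meridians are true-scale (h = 1) and parallels are stretched by k = sec φ.
Areal scale = h·k = 1 × sec φ; at 74.1°, h = 1.000, k = 3.650, so h·k = 3.650.
True area = apparent / (areal scale) = 170000 / 3.650 ≈ 46600 km².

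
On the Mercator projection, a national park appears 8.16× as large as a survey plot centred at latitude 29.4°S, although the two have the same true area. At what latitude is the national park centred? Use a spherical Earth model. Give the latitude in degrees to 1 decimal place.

72.2°

On Mercator, (apparent₁)/(apparent₂) = sec²φ₁ / sec²φ₂ when true areas are equal.
cos²φ₂ / cos²φ₁ = 8.16  ⇒  cos φ₁ = cos 29.4° / √8.16 = 0.8712/2.857 = 0.3050.
φ₁ = arccos(0.3050) ≈ 72.2°.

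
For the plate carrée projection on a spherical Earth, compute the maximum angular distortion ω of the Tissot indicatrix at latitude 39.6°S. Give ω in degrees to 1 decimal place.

In the plate carrée (x = Rλ, y = Rφ), meridians are true-scale (h = 1) and parallels are stretched by k = sec φ.
At 39.6°: h = 1.000, k = 1.298; principal scales a = 1.298, b = 1.000.
sin(ω/2) = (a − b)/(a + b) = 0.2978/2.298 = 0.1296, so ω = 2 arcsin(0.1296) ≈ 14.9°.

14.9°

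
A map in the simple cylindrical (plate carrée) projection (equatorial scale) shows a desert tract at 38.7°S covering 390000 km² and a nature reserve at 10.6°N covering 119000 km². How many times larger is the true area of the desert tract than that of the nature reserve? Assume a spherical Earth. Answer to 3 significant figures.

On the plate carrée, areal scale = h·k = 1 × sec φ, so true area = apparent × cos φ.
True area of desert tract: 390000 × cos(38.7°) = 390000 × 0.7804 = 304400 km².
True area of nature reserve: 119000 × cos(10.6°) = 119000 × 0.9829 = 117000 km².
Ratio = 304400 / 117000 ≈ 2.60.

2.60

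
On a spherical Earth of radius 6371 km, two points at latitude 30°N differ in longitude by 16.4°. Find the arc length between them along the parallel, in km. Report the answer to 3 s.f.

Arc length along a parallel = R cos φ · Δλ (with Δλ in radians).
= 6371 × cos 30° × (16.4° × π/180) = 6371 × 0.8660 × 0.2862 ≈ 1580 km.

1580 km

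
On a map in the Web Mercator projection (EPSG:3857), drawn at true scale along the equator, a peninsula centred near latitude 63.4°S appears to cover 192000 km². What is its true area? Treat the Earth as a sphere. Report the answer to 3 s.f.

For Mercator, h = k = sec φ (a conformal cylindrical projection has a single point scale, 1/cos φ).
Areal scale = k² = sec²φ = 1/cos²(63.4°) = 1/0.4478² = 4.988.
True area = apparent / (areal scale) = 192000 / 4.988 ≈ 38500 km².

38500 km²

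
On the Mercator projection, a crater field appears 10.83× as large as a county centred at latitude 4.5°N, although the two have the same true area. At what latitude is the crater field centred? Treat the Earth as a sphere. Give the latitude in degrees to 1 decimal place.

Mercator areal scale is sec²φ, so apparent-area ratio = sec²φ₁ / sec²φ₂ = cos²φ₂ / cos²φ₁.
cos²φ₂ / cos²φ₁ = 10.83  ⇒  cos φ₁ = cos 4.5° / √10.83 = 0.9969/3.291 = 0.3029.
φ₁ = arccos(0.3029) ≈ 72.4°.

72.4°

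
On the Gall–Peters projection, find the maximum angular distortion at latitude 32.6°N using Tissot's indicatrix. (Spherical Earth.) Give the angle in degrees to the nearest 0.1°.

The Gall–Peters projection is cylindrical equal-area with φ₀ = 45°. A cylindrical equal-area projection with standard parallel φ₀ has meridian scale h = cos φ / cos φ₀ and parallel scale k = cos φ₀ / cos φ (so areas are preserved, h·k = 1).
At 32.6°: h = 1.191, k = 0.8393; principal scales a = 1.191, b = 0.8393.
sin(ω/2) = (a − b)/(a + b) = 0.3521/2.031 = 0.1734, so ω = 2 arcsin(0.1734) ≈ 20.0°.

20.0°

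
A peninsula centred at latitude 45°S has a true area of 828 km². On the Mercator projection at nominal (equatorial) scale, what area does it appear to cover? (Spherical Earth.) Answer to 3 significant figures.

1660 km²

Mercator is conformal, so the point scale is isotropic: h = k = sec φ = 1/cos φ.
Areal scale = k² = sec²φ = 1/cos²(45°) = 1/0.7071² = 2.000.
Apparent area = 828 × 2.000 ≈ 1660 km².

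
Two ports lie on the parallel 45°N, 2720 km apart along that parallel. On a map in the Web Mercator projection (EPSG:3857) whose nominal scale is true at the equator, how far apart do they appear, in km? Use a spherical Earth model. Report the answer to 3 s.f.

For Mercator, h = k = sec φ (a conformal cylindrical projection has a single point scale, 1/cos φ).
Along the parallel, k = sec 45° = 1/0.7071 = 1.414.
Map distance = 2720 × 1.414 ≈ 3850 km.

3850 km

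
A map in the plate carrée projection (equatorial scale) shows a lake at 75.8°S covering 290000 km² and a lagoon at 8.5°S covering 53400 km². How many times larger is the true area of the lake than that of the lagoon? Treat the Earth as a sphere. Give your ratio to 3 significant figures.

Plate carrée has h = 1 and k = sec φ, giving areal scale sec φ; true area = (apparent area) · cos φ.
True area of lake: 290000 × cos(75.8°) = 290000 × 0.2453 = 71140 km².
True area of lagoon: 53400 × cos(8.5°) = 53400 × 0.9890 = 52810 km².
Ratio = 71140 / 52810 ≈ 1.35.

1.35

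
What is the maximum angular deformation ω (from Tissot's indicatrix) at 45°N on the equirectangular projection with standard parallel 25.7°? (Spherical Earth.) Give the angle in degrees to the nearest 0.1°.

With standard parallel φ₀ = 25.7°, the equirectangular projection gives x = Rλ cos φ₀, y = Rφ, so h = 1 and k = cos 25.7° / cos φ.
At 45°: h = 1.000, k = 1.274; principal scales a = 1.274, b = 1.000.
sin(ω/2) = (a − b)/(a + b) = 0.2743/2.274 = 0.1206, so ω = 2 arcsin(0.1206) ≈ 13.9°.

13.9°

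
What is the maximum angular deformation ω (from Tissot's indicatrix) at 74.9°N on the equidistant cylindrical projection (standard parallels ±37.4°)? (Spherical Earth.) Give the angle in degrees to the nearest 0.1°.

60.8°

In the equirectangular projection with standard parallel φ₀ = 37.4° (x = Rλ cos φ₀, y = Rφ), meridians are true-scale (h = 1) and the parallel scale is k = cos φ₀ / cos φ.
At 74.9°: h = 1.000, k = 3.050; principal scales a = 3.050, b = 1.000.
sin(ω/2) = (a − b)/(a + b) = 2.050/4.050 = 0.5061, so ω = 2 arcsin(0.5061) ≈ 60.8°.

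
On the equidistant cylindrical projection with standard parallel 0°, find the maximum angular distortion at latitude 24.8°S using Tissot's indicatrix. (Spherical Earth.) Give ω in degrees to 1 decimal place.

5.5°

For the equirectangular projection with φ₀ = 0 (plate carrée), h = 1 along meridians and k = sec φ along parallels.
At 24.8°: h = 1.000, k = 1.102; principal scales a = 1.102, b = 1.000.
sin(ω/2) = (a − b)/(a + b) = 0.1016/2.102 = 0.04834, so ω = 2 arcsin(0.04834) ≈ 5.5°.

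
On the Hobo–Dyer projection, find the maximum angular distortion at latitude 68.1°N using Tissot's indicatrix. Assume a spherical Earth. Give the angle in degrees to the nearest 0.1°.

Hobo–Dyer is a cylindrical equal-area projection with standard parallels at ±37.5°. A cylindrical equal-area projection with standard parallel φ₀ has meridian scale h = cos φ / cos φ₀ and parallel scale k = cos φ₀ / cos φ (so areas are preserved, h·k = 1).
At 68.1°: h = 0.4701, k = 2.127; principal scales a = 2.127, b = 0.4701.
sin(ω/2) = (a − b)/(a + b) = 1.657/2.597 = 0.6380, so ω = 2 arcsin(0.6380) ≈ 79.3°.

79.3°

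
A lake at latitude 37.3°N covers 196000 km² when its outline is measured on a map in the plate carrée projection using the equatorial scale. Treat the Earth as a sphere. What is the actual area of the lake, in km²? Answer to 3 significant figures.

Plate carrée maps x = Rλ, y = Rφ. The meridian scale is h = 1 and the parallel scale is k = 1/cos φ = sec φ.
Areal scale = h·k = 1 × sec φ; at 37.3°, h = 1.000, k = 1.257, so h·k = 1.257.
True area = apparent / (areal scale) = 196000 / 1.257 ≈ 156000 km².

156000 km²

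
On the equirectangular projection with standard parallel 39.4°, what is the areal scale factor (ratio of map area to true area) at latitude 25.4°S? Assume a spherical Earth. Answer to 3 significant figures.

The equidistant cylindrical projection with φ₀ = 39.4° has h = 1 (meridians true) and k = cos φ₀ / cos φ along parallels.
Areal scale = h·k = 1 × cos φ₀ / cos φ; at 25.4°, h = 1.000, k = 0.8554, so h·k = 0.8554.

0.855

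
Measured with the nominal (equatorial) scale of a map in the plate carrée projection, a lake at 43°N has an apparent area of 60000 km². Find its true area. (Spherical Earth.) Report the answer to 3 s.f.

43900 km²

For the equirectangular projection with φ₀ = 0 (plate carrée), h = 1 along meridians and k = sec φ along parallels.
Areal scale = h·k = 1 × sec φ; at 43°, h = 1.000, k = 1.367, so h·k = 1.367.
True area = apparent / (areal scale) = 60000 / 1.367 ≈ 43900 km².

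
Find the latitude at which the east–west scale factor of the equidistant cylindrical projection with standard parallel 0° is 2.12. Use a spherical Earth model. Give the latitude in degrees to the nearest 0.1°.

61.9°

Plate carrée: h = 1, k = sec φ along parallels.
sec φ = 2.12  ⇒  cos φ = 0.4717  ⇒  φ ≈ 61.9°.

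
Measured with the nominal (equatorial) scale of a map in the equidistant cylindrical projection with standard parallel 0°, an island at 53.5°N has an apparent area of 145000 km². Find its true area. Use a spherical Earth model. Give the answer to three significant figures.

Plate carrée maps x = Rλ, y = Rφ. The meridian scale is h = 1 and the parallel scale is k = 1/cos φ = sec φ.
Areal scale = h·k = 1 × sec φ; at 53.5°, h = 1.000, k = 1.681, so h·k = 1.681.
True area = apparent / (areal scale) = 145000 / 1.681 ≈ 86200 km².

86200 km²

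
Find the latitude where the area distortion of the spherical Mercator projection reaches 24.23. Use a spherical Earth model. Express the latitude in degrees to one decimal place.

78.3°

Mercator areal scale is sec²φ.
sec²φ = 24.23  ⇒  cos²φ = 0.04127  ⇒  cos φ = 0.2032.
φ = arccos(0.2032) ≈ 78.3°.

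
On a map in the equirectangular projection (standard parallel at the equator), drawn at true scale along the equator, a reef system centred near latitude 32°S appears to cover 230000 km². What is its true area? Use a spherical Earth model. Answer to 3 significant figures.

195000 km²

In the plate carrée (x = Rλ, y = Rφ), meridians are true-scale (h = 1) and parallels are stretched by k = sec φ.
Areal scale = h·k = 1 × sec φ; at 32°, h = 1.000, k = 1.179, so h·k = 1.179.
True area = apparent / (areal scale) = 230000 / 1.179 ≈ 195000 km².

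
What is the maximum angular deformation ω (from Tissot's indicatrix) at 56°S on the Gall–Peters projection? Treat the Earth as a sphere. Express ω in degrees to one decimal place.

The Gall–Peters projection is cylindrical equal-area with φ₀ = 45°. Cylindrical equal-area (φ₀ = 45°): h = cos φ / cos 45° along meridians, k = cos 45° / cos φ along parallels; h·k = 1.
At 56°: h = 0.7908, k = 1.265; principal scales a = 1.265, b = 0.7908.
sin(ω/2) = (a − b)/(a + b) = 0.4737/2.055 = 0.2305, so ω = 2 arcsin(0.2305) ≈ 26.6°.

26.6°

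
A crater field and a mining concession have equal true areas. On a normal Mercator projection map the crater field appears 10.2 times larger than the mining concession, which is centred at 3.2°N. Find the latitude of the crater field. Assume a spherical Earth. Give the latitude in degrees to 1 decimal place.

71.8°

Mercator areal scale is sec²φ, so apparent-area ratio = sec²φ₁ / sec²φ₂ = cos²φ₂ / cos²φ₁.
cos²φ₂ / cos²φ₁ = 10.2  ⇒  cos φ₁ = cos 3.2° / √10.2 = 0.9984/3.194 = 0.3126.
φ₁ = arccos(0.3126) ≈ 71.8°.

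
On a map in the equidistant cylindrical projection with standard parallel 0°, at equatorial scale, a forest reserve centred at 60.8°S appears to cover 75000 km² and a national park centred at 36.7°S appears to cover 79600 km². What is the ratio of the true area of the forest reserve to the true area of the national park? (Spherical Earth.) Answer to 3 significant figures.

0.573

On the plate carrée, areal scale = h·k = 1 × sec φ, so true area = apparent × cos φ.
True area of forest reserve: 75000 × cos(60.8°) = 75000 × 0.4879 = 36590 km².
True area of national park: 79600 × cos(36.7°) = 79600 × 0.8018 = 63820 km².
Ratio = 36590 / 63820 ≈ 0.573.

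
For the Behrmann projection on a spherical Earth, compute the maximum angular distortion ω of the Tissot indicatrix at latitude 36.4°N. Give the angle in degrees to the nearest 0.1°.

Behrmann is a cylindrical equal-area projection with standard parallels at ±30°. Cylindrical equal-area (φ₀ = 30°): h = cos φ / cos 30° along meridians, k = cos 30° / cos φ along parallels; h·k = 1.
At 36.4°: h = 0.9294, k = 1.076; principal scales a = 1.076, b = 0.9294.
sin(ω/2) = (a − b)/(a + b) = 0.1465/2.005 = 0.07307, so ω = 2 arcsin(0.07307) ≈ 8.4°.

8.4°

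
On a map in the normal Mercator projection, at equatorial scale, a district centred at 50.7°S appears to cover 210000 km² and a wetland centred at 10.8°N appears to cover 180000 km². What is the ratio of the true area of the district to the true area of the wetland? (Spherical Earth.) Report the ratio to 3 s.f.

Mercator's areal exaggeration is sec²φ; hence true area = (apparent area) · cos²φ.
True area of district: 210000 × cos²(50.7°) = 210000 × 0.4012 = 84250 km².
True area of wetland: 180000 × cos²(10.8°) = 180000 × 0.9649 = 173700 km².
Ratio = 84250 / 173700 ≈ 0.485.

0.485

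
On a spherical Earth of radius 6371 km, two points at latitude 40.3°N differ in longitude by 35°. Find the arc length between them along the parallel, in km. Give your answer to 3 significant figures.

Arc length along a parallel = R cos φ · Δλ (with Δλ in radians).
= 6371 × cos 40.3° × (35° × π/180) = 6371 × 0.7627 × 0.6109 ≈ 2970 km.

2970 km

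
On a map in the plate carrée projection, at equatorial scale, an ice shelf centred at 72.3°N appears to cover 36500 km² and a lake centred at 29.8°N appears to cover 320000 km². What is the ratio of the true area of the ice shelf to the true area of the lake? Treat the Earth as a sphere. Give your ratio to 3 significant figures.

On the plate carrée, areal scale = h·k = 1 × sec φ, so true area = apparent × cos φ.
True area of ice shelf: 36500 × cos(72.3°) = 36500 × 0.3040 = 11100 km².
True area of lake: 320000 × cos(29.8°) = 320000 × 0.8678 = 277700 km².
Ratio = 11100 / 277700 ≈ 0.0400.

0.0400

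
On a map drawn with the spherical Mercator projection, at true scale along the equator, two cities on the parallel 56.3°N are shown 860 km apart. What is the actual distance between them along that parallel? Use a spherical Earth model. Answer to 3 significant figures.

The Mercator projection is conformal; its linear scale factor is the same in every direction and equals sec φ = 1/cos φ.
Along the parallel at 56.3°, map distances are exaggerated by k = sec 56.3° = 1.802.
True distance = 860 / 1.802 = 860 × cos 56.3° ≈ 477 km.

477 km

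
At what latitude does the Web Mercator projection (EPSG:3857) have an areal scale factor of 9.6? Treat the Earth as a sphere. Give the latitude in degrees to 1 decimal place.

71.2°

Mercator areal scale is sec²φ.
sec²φ = 9.6  ⇒  cos²φ = 0.1042  ⇒  cos φ = 0.3227.
φ = arccos(0.3227) ≈ 71.2°.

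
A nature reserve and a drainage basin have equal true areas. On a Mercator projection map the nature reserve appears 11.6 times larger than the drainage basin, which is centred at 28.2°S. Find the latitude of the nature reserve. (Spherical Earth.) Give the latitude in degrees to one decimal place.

For equal true areas on Mercator, apparent areas scale as sec²φ, so the ratio is cos²φ₂ / cos²φ₁.
cos²φ₂ / cos²φ₁ = 11.6  ⇒  cos φ₁ = cos 28.2° / √11.6 = 0.8813/3.406 = 0.2588.
φ₁ = arccos(0.2588) ≈ 75.0°.

75.0°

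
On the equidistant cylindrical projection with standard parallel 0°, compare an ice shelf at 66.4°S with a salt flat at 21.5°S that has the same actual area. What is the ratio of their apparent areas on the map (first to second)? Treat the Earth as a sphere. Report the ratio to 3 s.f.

2.32

Plate carrée maps x = Rλ, y = Rφ. The meridian scale is h = 1 and the parallel scale is k = 1/cos φ = sec φ.
Areal scale at 66.4°: h·k = 1.000 × 2.498 = 2.498.
Areal scale at 21.5°: h·k = 1.000 × 1.075 = 1.075.
Ratio = 2.498/1.075 ≈ 2.32.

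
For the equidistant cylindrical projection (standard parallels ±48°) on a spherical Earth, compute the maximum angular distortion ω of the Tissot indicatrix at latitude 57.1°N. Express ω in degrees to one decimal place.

11.9°

The equidistant cylindrical projection with φ₀ = 48° has h = 1 (meridians true) and k = cos φ₀ / cos φ along parallels.
At 57.1°: h = 1.000, k = 1.232; principal scales a = 1.232, b = 1.000.
sin(ω/2) = (a − b)/(a + b) = 0.2319/2.232 = 0.1039, so ω = 2 arcsin(0.1039) ≈ 11.9°.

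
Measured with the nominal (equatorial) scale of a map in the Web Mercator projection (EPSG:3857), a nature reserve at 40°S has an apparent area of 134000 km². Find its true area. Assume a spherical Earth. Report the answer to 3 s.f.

For Mercator, h = k = sec φ (a conformal cylindrical projection has a single point scale, 1/cos φ).
Areal scale = k² = sec²φ = 1/cos²(40°) = 1/0.7660² = 1.704.
True area = apparent / (areal scale) = 134000 / 1.704 ≈ 78600 km².

78600 km²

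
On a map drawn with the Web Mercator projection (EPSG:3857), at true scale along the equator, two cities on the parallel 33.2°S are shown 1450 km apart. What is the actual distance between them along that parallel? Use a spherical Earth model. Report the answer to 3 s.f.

1210 km

The Mercator projection is conformal; its linear scale factor is the same in every direction and equals sec φ = 1/cos φ.
Along the parallel at 33.2°, map distances are exaggerated by k = sec 33.2° = 1.195.
True distance = 1450 / 1.195 = 1450 × cos 33.2° ≈ 1210 km.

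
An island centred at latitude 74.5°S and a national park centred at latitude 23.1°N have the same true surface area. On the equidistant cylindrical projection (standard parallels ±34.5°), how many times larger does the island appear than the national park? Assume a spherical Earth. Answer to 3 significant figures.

3.44

The equidistant cylindrical projection with φ₀ = 34.5° has h = 1 (meridians true) and k = cos φ₀ / cos φ along parallels.
Areal scale at 74.5°: h·k = 1.000 × 3.084 = 3.084.
Areal scale at 23.1°: h·k = 1.000 × 0.8960 = 0.8960.
Ratio = 3.084/0.8960 ≈ 3.44.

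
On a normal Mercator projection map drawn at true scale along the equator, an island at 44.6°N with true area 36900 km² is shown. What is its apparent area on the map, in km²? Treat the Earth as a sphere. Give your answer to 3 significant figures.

72800 km²

Mercator is conformal, so the point scale is isotropic: h = k = sec φ = 1/cos φ.
Areal scale = k² = sec²φ = 1/cos²(44.6°) = 1/0.7120² = 1.972.
Apparent area = 36900 × 1.972 ≈ 72800 km².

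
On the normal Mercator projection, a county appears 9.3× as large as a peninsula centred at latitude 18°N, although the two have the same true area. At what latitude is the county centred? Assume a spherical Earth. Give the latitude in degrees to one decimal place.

71.8°

For equal true areas on Mercator, apparent areas scale as sec²φ, so the ratio is cos²φ₂ / cos²φ₁.
cos²φ₂ / cos²φ₁ = 9.3  ⇒  cos φ₁ = cos 18° / √9.3 = 0.9511/3.050 = 0.3119.
φ₁ = arccos(0.3119) ≈ 71.8°.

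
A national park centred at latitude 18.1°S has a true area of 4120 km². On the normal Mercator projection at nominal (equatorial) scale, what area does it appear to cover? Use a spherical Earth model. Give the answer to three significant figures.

The Mercator projection is conformal; its linear scale factor is the same in every direction and equals sec φ = 1/cos φ.
Areal scale = k² = sec²φ = 1/cos²(18.1°) = 1/0.9505² = 1.107.
Apparent area = 4120 × 1.107 ≈ 4560 km².

4560 km²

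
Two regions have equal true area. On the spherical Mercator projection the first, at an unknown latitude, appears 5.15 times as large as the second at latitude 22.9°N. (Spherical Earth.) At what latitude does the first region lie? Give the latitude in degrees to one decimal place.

On Mercator, (apparent₁)/(apparent₂) = sec²φ₁ / sec²φ₂ when true areas are equal.
cos²φ₂ / cos²φ₁ = 5.15  ⇒  cos φ₁ = cos 22.9° / √5.15 = 0.9212/2.269 = 0.4059.
φ₁ = arccos(0.4059) ≈ 66.1°.

66.1°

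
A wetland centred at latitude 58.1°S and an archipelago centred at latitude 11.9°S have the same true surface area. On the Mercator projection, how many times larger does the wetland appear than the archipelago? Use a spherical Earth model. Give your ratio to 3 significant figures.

3.43

Mercator is conformal with k = sec φ, so areal scale = k² = sec²φ.
At 58.1°: sec²(58.1°) = 1/0.5284² = 3.581.
At 11.9°: sec²(11.9°) = 1/0.9785² = 1.044.
Ratio = 3.581/1.044 = cos²(11.9°)/cos²(58.1°) ≈ 3.43.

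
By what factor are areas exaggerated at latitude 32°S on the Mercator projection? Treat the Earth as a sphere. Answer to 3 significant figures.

For Mercator, h = k = sec φ (a conformal cylindrical projection has a single point scale, 1/cos φ).
Areal scale = k² = sec²φ = 1/cos²(32°) = 1/0.8480² = 1.390.

1.39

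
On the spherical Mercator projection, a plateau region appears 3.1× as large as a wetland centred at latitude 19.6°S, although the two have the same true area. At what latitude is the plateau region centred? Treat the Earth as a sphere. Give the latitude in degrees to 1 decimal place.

On Mercator, (apparent₁)/(apparent₂) = sec²φ₁ / sec²φ₂ when true areas are equal.
cos²φ₂ / cos²φ₁ = 3.1  ⇒  cos φ₁ = cos 19.6° / √3.1 = 0.9421/1.761 = 0.5351.
φ₁ = arccos(0.5351) ≈ 57.7°.

57.7°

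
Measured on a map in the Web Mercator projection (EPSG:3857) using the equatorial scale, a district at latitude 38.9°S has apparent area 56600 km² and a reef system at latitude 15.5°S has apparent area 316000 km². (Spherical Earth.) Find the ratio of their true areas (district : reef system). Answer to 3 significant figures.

Mercator's areal exaggeration is sec²φ; hence true area = (apparent area) · cos²φ.
True area of district: 56600 × cos²(38.9°) = 56600 × 0.6057 = 34280 km².
True area of reef system: 316000 × cos²(15.5°) = 316000 × 0.9286 = 293400 km².
Ratio = 34280 / 293400 ≈ 0.117.

0.117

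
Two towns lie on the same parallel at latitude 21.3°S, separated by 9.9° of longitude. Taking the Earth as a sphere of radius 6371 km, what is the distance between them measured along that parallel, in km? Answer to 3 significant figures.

Arc length along a parallel = R cos φ · Δλ (with Δλ in radians).
= 6371 × cos 21.3° × (9.9° × π/180) = 6371 × 0.9317 × 0.1728 ≈ 1030 km.

1030 km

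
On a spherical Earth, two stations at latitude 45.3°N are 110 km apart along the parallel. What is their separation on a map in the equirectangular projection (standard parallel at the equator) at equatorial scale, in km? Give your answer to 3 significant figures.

For the equirectangular projection with φ₀ = 0 (plate carrée), h = 1 along meridians and k = sec φ along parallels.
Along the parallel, k = sec 45.3° = 1/0.7034 = 1.422.
Map distance = 110 × 1.422 ≈ 156 km.

156 km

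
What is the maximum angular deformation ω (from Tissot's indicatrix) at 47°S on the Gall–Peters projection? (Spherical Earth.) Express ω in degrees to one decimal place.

The Gall–Peters projection is cylindrical equal-area with φ₀ = 45°. A cylindrical equal-area projection with standard parallel φ₀ has meridian scale h = cos φ / cos φ₀ and parallel scale k = cos φ₀ / cos φ (so areas are preserved, h·k = 1).
At 47°: h = 0.9645, k = 1.037; principal scales a = 1.037, b = 0.9645.
sin(ω/2) = (a − b)/(a + b) = 0.07232/2.001 = 0.03614, so ω = 2 arcsin(0.03614) ≈ 4.1°.

4.1°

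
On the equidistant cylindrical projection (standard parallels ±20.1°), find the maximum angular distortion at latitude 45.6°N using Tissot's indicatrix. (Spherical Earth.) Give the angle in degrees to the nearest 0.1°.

With standard parallel φ₀ = 20.1°, the equirectangular projection gives x = Rλ cos φ₀, y = Rφ, so h = 1 and k = cos 20.1° / cos φ.
At 45.6°: h = 1.000, k = 1.342; principal scales a = 1.342, b = 1.000.
sin(ω/2) = (a − b)/(a + b) = 0.3422/2.342 = 0.1461, so ω = 2 arcsin(0.1461) ≈ 16.8°.

16.8°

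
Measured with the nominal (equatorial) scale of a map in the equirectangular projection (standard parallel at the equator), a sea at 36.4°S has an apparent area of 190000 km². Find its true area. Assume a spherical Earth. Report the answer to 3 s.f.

For the equirectangular projection with φ₀ = 0 (plate carrée), h = 1 along meridians and k = sec φ along parallels.
Areal scale = h·k = 1 × sec φ; at 36.4°, h = 1.000, k = 1.242, so h·k = 1.242.
True area = apparent / (areal scale) = 190000 / 1.242 ≈ 153000 km².

153000 km²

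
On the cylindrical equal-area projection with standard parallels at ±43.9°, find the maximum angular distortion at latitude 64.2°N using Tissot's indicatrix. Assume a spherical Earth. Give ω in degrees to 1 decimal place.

A cylindrical equal-area projection with standard parallel φ₀ has meridian scale h = cos φ / cos φ₀ and parallel scale k = cos φ₀ / cos φ (so areas are preserved, h·k = 1).
At 64.2°: h = 0.6040, k = 1.656; principal scales a = 1.656, b = 0.6040.
sin(ω/2) = (a − b)/(a + b) = 1.052/2.260 = 0.4654, so ω = 2 arcsin(0.4654) ≈ 55.5°.

55.5°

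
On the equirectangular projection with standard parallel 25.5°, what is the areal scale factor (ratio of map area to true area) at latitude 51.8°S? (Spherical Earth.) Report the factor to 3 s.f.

With standard parallel φ₀ = 25.5°, the equirectangular projection gives x = Rλ cos φ₀, y = Rφ, so h = 1 and k = cos 25.5° / cos φ.
Areal scale = h·k = 1 × cos φ₀ / cos φ; at 51.8°, h = 1.000, k = 1.460, so h·k = 1.460.

1.46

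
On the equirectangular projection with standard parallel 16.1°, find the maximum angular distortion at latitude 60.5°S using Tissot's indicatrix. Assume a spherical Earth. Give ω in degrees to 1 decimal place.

37.6°

In the equirectangular projection with standard parallel φ₀ = 16.1° (x = Rλ cos φ₀, y = Rφ), meridians are true-scale (h = 1) and the parallel scale is k = cos φ₀ / cos φ.
At 60.5°: h = 1.000, k = 1.951; principal scales a = 1.951, b = 1.000.
sin(ω/2) = (a − b)/(a + b) = 0.9511/2.951 = 0.3223, so ω = 2 arcsin(0.3223) ≈ 37.6°.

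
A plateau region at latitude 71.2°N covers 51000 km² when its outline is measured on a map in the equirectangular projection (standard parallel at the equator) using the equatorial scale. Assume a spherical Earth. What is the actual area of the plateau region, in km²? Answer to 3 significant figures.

16400 km²

Plate carrée maps x = Rλ, y = Rφ. The meridian scale is h = 1 and the parallel scale is k = 1/cos φ = sec φ.
Areal scale = h·k = 1 × sec φ; at 71.2°, h = 1.000, k = 3.103, so h·k = 3.103.
True area = apparent / (areal scale) = 51000 / 3.103 ≈ 16400 km².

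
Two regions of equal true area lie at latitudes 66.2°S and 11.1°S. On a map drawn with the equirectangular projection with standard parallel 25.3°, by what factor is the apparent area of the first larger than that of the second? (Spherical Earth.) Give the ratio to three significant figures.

With standard parallel φ₀ = 25.3°, the equirectangular projection gives x = Rλ cos φ₀, y = Rφ, so h = 1 and k = cos 25.3° / cos φ.
Areal scale at 66.2°: h·k = 1.000 × 2.240 = 2.240.
Areal scale at 11.1°: h·k = 1.000 × 0.9213 = 0.9213.
Ratio = 2.240/0.9213 ≈ 2.43.

2.43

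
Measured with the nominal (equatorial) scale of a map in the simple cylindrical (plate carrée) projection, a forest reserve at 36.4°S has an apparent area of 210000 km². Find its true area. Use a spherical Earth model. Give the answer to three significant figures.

169000 km²

In the plate carrée (x = Rλ, y = Rφ), meridians are true-scale (h = 1) and parallels are stretched by k = sec φ.
Areal scale = h·k = 1 × sec φ; at 36.4°, h = 1.000, k = 1.242, so h·k = 1.242.
True area = apparent / (areal scale) = 210000 / 1.242 ≈ 169000 km².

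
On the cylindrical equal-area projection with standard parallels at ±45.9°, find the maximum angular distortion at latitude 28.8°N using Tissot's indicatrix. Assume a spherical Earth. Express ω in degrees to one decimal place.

26.2°

A cylindrical equal-area projection with standard parallel φ₀ has meridian scale h = cos φ / cos φ₀ and parallel scale k = cos φ₀ / cos φ (so areas are preserved, h·k = 1).
At 28.8°: h = 1.259, k = 0.7941; principal scales a = 1.259, b = 0.7941.
sin(ω/2) = (a − b)/(a + b) = 0.4651/2.053 = 0.2265, so ω = 2 arcsin(0.2265) ≈ 26.2°.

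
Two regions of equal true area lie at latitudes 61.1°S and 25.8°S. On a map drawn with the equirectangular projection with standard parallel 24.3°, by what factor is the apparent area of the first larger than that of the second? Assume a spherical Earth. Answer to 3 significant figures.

1.86

With standard parallel φ₀ = 24.3°, the equirectangular projection gives x = Rλ cos φ₀, y = Rφ, so h = 1 and k = cos 24.3° / cos φ.
Areal scale at 61.1°: h·k = 1.000 × 1.886 = 1.886.
Areal scale at 25.8°: h·k = 1.000 × 1.012 = 1.012.
Ratio = 1.886/1.012 ≈ 1.86.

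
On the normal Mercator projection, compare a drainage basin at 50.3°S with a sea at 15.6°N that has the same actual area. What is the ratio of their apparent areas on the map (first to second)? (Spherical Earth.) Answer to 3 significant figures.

2.27

Mercator is conformal with k = sec φ, so areal scale = k² = sec²φ.
At 50.3°: sec²(50.3°) = 1/0.6388² = 2.451.
At 15.6°: sec²(15.6°) = 1/0.9632² = 1.078.
Ratio = 2.451/1.078 = cos²(15.6°)/cos²(50.3°) ≈ 2.27.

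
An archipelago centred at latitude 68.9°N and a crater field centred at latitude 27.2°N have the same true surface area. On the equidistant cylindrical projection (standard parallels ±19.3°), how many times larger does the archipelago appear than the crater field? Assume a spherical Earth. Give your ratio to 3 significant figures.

In the equirectangular projection with standard parallel φ₀ = 19.3° (x = Rλ cos φ₀, y = Rφ), meridians are true-scale (h = 1) and the parallel scale is k = cos φ₀ / cos φ.
Areal scale at 68.9°: h·k = 1.000 × 2.622 = 2.622.
Areal scale at 27.2°: h·k = 1.000 × 1.061 = 1.061.
Ratio = 2.622/1.061 ≈ 2.47.

2.47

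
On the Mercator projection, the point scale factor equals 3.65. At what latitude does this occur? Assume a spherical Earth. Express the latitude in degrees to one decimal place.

Mercator scale is k = sec φ = 1/cos φ.
1/cos φ = 3.65  ⇒  cos φ = 0.2740  ⇒  φ = arccos(0.2740) ≈ 74.1°.

74.1°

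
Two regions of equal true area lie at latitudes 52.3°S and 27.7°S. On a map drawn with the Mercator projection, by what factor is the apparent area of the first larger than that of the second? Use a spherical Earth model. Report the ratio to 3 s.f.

Mercator is conformal with k = sec φ, so areal scale = k² = sec²φ.
At 52.3°: sec²(52.3°) = 1/0.6115² = 2.674.
At 27.7°: sec²(27.7°) = 1/0.8854² = 1.276.
Ratio = 2.674/1.276 = cos²(27.7°)/cos²(52.3°) ≈ 2.10.

2.10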